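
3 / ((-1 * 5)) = -3 / 5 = -0.60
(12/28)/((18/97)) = 97/42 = 2.31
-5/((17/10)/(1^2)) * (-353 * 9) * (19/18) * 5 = 838375/17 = 49316.18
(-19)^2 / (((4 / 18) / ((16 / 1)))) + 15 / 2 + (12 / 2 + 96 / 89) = 4629171 / 178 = 26006.58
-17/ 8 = -2.12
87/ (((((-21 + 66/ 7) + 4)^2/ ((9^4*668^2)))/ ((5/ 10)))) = 6240340677816/ 2809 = 2221552395.09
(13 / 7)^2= 169 / 49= 3.45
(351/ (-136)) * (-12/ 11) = 1053/ 374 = 2.82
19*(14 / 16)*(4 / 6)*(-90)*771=-1538145 / 2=-769072.50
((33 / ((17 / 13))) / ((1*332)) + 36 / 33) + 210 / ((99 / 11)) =4563221 / 186252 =24.50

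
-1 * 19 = -19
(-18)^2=324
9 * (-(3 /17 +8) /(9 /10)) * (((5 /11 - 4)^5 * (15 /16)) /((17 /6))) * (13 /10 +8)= 52484769921285 /372349912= 140955.51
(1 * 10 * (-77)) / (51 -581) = 77 / 53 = 1.45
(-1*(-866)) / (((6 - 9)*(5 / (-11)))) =635.07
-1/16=-0.06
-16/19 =-0.84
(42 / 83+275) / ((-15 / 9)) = -68601 / 415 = -165.30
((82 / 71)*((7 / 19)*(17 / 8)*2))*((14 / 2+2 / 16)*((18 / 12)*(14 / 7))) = 43911 / 1136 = 38.65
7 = 7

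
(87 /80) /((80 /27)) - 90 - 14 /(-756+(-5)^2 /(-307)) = -133126641967 /1485548800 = -89.61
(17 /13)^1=17 /13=1.31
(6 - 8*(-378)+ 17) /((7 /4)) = 12188 /7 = 1741.14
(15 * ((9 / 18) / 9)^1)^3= 125 / 216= 0.58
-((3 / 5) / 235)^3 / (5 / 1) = -27 / 8111171875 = -0.00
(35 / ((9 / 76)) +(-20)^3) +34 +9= -68953 / 9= -7661.44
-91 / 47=-1.94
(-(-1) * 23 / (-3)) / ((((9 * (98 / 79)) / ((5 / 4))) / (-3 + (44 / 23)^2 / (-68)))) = 10847885 / 4138344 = 2.62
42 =42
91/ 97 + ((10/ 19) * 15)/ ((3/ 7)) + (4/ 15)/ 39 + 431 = 485564392/ 1078155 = 450.37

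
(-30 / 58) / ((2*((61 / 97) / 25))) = -36375 / 3538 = -10.28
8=8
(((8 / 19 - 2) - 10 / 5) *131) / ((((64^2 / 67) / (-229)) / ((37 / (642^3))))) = 1264247857 / 5148238307328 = 0.00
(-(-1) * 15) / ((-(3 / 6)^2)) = -60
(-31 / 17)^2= 961 / 289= 3.33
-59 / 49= -1.20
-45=-45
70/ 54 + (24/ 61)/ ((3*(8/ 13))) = 2486/ 1647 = 1.51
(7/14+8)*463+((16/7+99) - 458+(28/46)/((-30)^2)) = 129641537/36225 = 3578.79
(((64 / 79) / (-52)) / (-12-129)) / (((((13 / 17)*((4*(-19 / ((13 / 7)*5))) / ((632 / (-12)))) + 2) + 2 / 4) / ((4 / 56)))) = 1360 / 451279101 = 0.00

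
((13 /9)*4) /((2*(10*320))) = 13 /14400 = 0.00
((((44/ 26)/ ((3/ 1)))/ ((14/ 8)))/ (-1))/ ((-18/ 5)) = 220/ 2457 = 0.09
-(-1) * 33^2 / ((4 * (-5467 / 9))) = -891 / 1988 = -0.45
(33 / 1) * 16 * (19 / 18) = 1672 / 3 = 557.33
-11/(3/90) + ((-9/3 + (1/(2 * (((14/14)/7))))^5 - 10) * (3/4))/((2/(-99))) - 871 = -5175583/256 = -20217.12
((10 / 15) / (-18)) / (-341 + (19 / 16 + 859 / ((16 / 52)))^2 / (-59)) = 15104 / 54056117691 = 0.00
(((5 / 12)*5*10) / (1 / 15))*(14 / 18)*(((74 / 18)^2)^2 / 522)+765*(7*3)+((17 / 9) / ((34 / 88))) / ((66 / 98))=999008528203 / 61647156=16205.27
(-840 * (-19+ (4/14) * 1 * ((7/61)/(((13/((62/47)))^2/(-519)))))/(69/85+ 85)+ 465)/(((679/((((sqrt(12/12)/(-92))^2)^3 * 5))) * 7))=790205285925/697828459264663987539968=0.00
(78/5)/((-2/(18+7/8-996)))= 7621.58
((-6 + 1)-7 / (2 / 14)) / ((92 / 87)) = -2349 / 46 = -51.07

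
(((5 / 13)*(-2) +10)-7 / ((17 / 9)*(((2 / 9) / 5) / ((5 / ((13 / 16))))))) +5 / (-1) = -112465 / 221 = -508.89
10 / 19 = 0.53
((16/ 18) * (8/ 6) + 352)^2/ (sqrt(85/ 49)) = 636547072 * sqrt(85)/ 61965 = 94709.50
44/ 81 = 0.54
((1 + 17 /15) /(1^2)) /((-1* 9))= -32 /135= -0.24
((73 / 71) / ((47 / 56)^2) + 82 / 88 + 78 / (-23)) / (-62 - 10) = 17633015 / 1269768544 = 0.01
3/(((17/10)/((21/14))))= 45/17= 2.65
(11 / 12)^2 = 121 / 144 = 0.84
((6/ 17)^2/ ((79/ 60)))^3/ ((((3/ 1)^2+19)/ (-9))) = -22674816000/ 83305340175337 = -0.00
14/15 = 0.93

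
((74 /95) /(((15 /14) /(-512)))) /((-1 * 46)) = 265216 /32775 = 8.09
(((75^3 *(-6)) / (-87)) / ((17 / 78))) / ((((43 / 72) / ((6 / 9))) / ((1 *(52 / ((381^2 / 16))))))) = 292032000000 / 341918671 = 854.10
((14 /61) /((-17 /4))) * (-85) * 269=75320 /61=1234.75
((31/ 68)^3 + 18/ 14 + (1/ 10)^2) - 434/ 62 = -308668319/ 55025600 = -5.61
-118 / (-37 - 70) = 118 / 107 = 1.10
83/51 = 1.63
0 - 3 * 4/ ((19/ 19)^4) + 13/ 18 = -203/ 18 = -11.28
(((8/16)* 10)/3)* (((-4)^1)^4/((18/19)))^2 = 29573120/243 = 121700.08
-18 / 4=-9 / 2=-4.50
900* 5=4500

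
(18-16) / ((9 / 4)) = 0.89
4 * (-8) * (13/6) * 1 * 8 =-1664/3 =-554.67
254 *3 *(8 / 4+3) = 3810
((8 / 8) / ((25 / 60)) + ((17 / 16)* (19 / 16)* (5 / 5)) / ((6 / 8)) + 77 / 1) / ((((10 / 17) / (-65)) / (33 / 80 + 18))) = -8446387729 / 51200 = -164968.51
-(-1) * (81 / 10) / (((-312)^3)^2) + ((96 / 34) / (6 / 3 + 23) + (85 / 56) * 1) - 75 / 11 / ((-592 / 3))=45926084417425388021 / 27577438210267545600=1.67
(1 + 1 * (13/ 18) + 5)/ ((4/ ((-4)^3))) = -968/ 9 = -107.56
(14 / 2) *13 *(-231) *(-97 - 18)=2417415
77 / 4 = 19.25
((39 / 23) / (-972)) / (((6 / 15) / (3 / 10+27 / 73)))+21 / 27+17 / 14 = 10099463 / 5077296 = 1.99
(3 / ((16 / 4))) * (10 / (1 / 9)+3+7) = 75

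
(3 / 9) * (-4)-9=-31 / 3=-10.33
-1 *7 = -7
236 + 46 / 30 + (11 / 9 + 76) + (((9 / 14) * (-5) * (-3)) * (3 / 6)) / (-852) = 112630103 / 357840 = 314.75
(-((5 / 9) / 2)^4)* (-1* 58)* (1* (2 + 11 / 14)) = 235625 / 244944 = 0.96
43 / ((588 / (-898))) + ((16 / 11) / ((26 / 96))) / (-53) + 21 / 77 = -145945847 / 2228226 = -65.50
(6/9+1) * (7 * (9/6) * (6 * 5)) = 525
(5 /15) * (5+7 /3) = 22 /9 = 2.44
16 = 16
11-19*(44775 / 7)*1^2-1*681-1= -855422 / 7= -122203.14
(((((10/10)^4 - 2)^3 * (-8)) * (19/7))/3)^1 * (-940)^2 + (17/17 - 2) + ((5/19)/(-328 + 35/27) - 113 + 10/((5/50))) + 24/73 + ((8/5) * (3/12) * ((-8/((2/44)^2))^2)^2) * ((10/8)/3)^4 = 18799001651412732281281/6937090209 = 2709926076357.40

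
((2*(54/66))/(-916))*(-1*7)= 63/5038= 0.01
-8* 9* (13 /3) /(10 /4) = -624 /5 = -124.80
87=87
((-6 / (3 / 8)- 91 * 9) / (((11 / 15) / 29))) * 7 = -2542575 / 11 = -231143.18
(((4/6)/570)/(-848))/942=-1/682987680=-0.00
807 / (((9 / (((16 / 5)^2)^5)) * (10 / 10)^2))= 295768627871744 / 29296875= 10095569.16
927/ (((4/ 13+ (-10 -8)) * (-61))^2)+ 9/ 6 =1.50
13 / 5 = 2.60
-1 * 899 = -899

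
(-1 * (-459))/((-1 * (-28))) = 459/28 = 16.39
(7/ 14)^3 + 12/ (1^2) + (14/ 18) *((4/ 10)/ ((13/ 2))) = 56969/ 4680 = 12.17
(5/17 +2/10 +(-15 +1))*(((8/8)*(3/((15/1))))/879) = -1148/373575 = -0.00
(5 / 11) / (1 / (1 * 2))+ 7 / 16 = 237 / 176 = 1.35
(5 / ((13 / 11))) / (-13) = -55 / 169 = -0.33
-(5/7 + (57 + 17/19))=-7795/133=-58.61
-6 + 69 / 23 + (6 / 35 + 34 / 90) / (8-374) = -346043 / 115290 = -3.00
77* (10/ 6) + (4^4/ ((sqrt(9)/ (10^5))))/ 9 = 25603465/ 27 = 948276.48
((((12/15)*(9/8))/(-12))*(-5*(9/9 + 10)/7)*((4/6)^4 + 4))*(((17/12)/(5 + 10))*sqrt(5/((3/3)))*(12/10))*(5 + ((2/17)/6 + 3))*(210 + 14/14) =16137913*sqrt(5)/34020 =1060.71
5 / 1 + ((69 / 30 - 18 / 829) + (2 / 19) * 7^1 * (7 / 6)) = 3845419 / 472530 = 8.14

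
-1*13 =-13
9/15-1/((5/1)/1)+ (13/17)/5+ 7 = 642/85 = 7.55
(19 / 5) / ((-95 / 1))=-1 / 25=-0.04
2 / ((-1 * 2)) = -1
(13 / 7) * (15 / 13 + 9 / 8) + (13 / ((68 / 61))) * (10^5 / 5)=222044029 / 952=233239.53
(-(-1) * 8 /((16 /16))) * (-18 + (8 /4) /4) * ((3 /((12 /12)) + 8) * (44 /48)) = -1411.67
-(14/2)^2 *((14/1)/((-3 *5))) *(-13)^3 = -1507142/15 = -100476.13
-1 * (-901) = 901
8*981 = 7848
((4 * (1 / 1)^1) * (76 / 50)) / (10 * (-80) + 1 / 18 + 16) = -2736 / 352775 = -0.01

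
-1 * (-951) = 951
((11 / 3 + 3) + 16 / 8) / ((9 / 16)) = 416 / 27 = 15.41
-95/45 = -19/9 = -2.11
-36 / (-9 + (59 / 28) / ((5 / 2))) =4.41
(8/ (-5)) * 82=-131.20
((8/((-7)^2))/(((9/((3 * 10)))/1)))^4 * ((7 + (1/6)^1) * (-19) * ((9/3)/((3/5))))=-83660800000/1400846643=-59.72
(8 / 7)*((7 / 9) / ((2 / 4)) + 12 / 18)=160 / 63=2.54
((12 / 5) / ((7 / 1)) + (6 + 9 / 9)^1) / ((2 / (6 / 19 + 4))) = 15.85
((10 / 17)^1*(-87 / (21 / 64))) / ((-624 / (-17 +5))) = -4640 / 1547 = -3.00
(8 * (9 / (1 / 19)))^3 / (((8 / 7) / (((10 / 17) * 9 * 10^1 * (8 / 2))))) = 8064340300800 / 17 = 474372958870.59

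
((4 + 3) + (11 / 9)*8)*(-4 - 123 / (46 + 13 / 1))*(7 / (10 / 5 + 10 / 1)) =-379463 / 6372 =-59.55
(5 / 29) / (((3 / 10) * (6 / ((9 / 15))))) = 5 / 87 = 0.06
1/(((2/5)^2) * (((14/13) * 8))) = 325/448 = 0.73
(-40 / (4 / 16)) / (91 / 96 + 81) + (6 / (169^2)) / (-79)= -34657107042 / 17750461573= -1.95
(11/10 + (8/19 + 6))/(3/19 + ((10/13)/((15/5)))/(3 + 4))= 390117/10090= 38.66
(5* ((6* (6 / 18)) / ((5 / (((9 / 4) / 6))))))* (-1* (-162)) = 243 / 2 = 121.50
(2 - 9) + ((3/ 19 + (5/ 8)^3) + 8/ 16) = -59321/ 9728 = -6.10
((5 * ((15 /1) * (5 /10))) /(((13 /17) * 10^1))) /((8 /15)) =3825 /416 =9.19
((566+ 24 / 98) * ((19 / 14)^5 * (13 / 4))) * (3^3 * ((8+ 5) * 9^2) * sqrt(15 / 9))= 4232067870727827 * sqrt(15) / 52706752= 310979670.75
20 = 20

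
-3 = -3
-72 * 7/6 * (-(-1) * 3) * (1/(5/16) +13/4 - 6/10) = -7371/5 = -1474.20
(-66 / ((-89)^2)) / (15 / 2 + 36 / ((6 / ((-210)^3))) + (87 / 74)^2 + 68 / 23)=8312568 / 55434525034402135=0.00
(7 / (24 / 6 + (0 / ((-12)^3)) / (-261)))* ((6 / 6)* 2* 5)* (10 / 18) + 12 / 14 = 1333 / 126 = 10.58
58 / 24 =29 / 12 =2.42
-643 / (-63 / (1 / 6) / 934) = 300281 / 189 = 1588.79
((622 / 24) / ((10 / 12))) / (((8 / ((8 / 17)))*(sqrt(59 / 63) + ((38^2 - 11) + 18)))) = 28429443 / 22548834680 - 933*sqrt(413) / 22548834680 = 0.00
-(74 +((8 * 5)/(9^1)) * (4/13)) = -8818/117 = -75.37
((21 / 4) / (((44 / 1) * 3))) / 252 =1 / 6336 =0.00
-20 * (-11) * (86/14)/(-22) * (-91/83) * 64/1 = 357760/83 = 4310.36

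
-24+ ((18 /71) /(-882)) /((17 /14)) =-202778 /8449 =-24.00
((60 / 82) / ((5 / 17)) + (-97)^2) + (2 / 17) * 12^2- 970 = 5895525 / 697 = 8458.43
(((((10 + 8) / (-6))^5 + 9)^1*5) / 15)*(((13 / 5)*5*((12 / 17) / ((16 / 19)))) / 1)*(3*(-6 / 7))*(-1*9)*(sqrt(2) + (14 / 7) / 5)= -2340819*sqrt(2) / 119- 4681638 / 595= -35686.94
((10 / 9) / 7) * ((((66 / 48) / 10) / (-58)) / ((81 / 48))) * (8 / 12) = -22 / 147987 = -0.00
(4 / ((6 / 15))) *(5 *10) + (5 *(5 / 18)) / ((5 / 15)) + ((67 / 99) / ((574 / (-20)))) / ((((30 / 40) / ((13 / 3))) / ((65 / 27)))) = 6957366125 / 13808718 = 503.84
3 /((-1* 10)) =-3 /10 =-0.30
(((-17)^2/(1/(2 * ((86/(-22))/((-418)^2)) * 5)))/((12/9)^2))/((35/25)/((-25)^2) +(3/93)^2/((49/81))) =-82290234796875/8960165416576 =-9.18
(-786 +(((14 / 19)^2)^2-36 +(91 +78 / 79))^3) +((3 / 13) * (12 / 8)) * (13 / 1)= 387398523805483253864080969 / 2182501148762921906558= 177502.09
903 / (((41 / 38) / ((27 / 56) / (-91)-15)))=-187420617 / 14924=-12558.34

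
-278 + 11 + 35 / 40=-2129 / 8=-266.12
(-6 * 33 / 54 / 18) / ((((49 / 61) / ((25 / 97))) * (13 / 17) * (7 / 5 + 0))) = -1425875 / 23356242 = -0.06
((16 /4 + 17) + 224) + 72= 317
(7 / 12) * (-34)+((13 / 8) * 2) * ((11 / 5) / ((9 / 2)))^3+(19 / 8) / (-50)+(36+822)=1222531441 / 1458000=838.50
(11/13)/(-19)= -11/247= -0.04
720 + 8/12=2162/3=720.67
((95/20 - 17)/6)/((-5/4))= 49/30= 1.63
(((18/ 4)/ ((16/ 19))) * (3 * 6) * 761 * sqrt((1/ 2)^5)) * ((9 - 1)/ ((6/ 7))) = 2732751 * sqrt(2)/ 32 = 120771.67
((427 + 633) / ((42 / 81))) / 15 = 954 / 7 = 136.29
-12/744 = -0.02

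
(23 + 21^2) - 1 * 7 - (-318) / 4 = 1073 / 2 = 536.50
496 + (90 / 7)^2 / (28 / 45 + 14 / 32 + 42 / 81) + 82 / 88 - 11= 4341327621 / 7349804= 590.67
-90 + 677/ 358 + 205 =41847/ 358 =116.89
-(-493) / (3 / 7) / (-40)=-3451 / 120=-28.76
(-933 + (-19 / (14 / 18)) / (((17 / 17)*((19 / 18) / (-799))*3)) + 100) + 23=37476 / 7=5353.71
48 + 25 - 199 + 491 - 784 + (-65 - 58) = -542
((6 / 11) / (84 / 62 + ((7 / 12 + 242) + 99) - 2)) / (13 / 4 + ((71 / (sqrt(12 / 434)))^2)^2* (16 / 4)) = 0.00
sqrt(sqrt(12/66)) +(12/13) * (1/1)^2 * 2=11^(3/4) * 2^(1/4)/11 +24/13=2.50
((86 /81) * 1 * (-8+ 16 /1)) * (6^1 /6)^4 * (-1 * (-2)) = 1376 /81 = 16.99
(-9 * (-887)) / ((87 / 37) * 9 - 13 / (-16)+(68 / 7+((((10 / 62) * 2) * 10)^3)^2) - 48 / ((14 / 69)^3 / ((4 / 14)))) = -16.51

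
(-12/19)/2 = -6/19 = -0.32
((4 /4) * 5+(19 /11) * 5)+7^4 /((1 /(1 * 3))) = 79383 /11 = 7216.64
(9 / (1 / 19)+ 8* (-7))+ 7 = 122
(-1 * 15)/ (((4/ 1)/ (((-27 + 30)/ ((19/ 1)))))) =-45/ 76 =-0.59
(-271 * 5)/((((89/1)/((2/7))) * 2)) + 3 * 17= 30418/623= 48.83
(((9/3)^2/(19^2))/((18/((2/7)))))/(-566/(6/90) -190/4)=-2/43148525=-0.00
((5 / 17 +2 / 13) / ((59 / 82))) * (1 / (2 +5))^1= 0.09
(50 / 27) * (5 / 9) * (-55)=-13750 / 243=-56.58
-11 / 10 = -1.10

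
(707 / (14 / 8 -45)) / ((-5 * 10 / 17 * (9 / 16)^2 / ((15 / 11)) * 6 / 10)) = 6153728 / 154143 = 39.92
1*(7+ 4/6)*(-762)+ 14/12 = -35045/6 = -5840.83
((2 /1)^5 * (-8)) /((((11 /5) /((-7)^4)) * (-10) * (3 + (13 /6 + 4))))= 1843968 /605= 3047.88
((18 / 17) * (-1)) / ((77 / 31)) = -558 / 1309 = -0.43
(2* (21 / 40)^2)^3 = 85766121 / 512000000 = 0.17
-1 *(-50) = 50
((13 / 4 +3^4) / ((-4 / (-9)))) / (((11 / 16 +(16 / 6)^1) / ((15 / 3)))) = 45495 / 161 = 282.58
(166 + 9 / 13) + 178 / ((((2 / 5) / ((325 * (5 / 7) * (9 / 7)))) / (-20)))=-1692006317 / 637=-2656210.86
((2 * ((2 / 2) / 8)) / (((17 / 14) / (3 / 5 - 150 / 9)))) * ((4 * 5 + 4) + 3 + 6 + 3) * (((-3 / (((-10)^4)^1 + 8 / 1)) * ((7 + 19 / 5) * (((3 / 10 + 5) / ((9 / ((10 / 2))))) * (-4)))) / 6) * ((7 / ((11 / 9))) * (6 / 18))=-1877631 / 1299650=-1.44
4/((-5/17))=-68/5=-13.60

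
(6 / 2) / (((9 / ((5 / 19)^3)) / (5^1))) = 625 / 20577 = 0.03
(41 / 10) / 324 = 41 / 3240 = 0.01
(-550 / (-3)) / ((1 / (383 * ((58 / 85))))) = 2443540 / 51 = 47912.55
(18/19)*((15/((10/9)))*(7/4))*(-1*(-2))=1701/38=44.76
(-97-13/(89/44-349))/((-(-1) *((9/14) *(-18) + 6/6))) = 1480327/161394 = 9.17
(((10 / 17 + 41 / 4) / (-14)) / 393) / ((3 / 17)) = -737 / 66024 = -0.01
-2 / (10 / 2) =-2 / 5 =-0.40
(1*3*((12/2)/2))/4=2.25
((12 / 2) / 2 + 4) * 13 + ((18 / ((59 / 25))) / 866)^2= 91.00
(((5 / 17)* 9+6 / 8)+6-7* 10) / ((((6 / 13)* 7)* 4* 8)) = -53573 / 91392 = -0.59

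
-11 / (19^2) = -11 / 361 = -0.03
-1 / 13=-0.08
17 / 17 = 1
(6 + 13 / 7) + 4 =11.86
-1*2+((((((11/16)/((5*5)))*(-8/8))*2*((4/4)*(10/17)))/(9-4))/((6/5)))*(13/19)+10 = 309937/38760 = 8.00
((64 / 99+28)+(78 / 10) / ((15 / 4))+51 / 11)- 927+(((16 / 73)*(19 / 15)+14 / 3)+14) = -157673786 / 180675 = -872.69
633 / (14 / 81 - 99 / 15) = -256365 / 2603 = -98.49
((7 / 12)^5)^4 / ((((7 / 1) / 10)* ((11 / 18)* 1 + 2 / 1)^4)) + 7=623726816234409887778611 / 89103822748561994416128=7.00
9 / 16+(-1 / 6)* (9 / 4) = 3 / 16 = 0.19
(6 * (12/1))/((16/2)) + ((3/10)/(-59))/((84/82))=9.00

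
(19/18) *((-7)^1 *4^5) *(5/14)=-24320/9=-2702.22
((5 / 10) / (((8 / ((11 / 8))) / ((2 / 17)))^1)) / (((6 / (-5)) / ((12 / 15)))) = -11 / 1632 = -0.01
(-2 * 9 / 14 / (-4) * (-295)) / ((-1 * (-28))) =-2655 / 784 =-3.39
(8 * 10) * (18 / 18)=80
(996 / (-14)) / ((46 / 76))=-18924 / 161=-117.54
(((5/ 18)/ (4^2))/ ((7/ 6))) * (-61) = -305/ 336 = -0.91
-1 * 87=-87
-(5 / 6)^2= -25 / 36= -0.69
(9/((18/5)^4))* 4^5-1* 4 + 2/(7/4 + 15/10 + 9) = 1822948/35721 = 51.03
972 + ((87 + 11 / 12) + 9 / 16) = 50903 / 48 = 1060.48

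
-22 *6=-132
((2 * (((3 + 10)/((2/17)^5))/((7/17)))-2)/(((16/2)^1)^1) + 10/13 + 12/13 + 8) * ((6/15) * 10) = 4079359145/2912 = 1400878.83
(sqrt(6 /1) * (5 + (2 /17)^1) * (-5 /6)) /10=-29 * sqrt(6) /68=-1.04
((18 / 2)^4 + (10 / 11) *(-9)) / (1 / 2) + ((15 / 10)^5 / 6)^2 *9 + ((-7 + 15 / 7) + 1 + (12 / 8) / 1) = 4137216213 / 315392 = 13117.70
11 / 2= 5.50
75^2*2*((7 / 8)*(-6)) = -59062.50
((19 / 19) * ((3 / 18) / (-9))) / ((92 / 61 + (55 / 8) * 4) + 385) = -61 / 1363743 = -0.00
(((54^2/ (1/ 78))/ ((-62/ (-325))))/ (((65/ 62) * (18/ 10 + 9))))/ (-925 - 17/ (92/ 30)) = -113.16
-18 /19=-0.95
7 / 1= 7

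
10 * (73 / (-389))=-730 / 389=-1.88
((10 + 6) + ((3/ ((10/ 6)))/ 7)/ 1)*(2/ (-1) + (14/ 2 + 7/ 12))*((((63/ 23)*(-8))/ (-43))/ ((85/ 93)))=21272634/ 420325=50.61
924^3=788889024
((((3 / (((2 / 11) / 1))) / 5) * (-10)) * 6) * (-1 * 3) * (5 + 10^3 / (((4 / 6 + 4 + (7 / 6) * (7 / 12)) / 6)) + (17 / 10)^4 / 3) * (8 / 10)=23489830053 / 43750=536910.40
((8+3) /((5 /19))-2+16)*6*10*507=1697436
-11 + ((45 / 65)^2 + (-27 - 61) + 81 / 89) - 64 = -2430785 / 15041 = -161.61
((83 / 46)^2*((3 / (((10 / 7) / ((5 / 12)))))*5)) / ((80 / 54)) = 1302021 / 135424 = 9.61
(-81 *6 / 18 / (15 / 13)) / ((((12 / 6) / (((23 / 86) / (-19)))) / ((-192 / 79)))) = -129168 / 322715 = -0.40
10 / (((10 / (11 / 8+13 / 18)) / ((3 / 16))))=151 / 384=0.39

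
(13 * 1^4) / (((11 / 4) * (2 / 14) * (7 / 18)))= 936 / 11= 85.09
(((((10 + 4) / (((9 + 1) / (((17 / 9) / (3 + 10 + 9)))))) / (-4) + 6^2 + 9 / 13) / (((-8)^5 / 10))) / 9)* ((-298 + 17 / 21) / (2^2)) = 11779094893 / 127529385984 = 0.09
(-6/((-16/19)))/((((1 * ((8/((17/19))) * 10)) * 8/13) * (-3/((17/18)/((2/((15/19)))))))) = -3757/233472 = -0.02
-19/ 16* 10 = -95/ 8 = -11.88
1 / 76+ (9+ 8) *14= 18089 / 76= 238.01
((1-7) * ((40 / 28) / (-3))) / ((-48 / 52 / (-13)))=845 / 21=40.24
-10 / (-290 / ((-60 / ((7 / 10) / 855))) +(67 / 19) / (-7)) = 3591000 / 179479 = 20.01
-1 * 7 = -7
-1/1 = -1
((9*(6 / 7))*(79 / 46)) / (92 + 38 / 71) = 16827 / 117530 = 0.14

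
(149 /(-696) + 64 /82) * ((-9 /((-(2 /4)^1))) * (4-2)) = 48489 /2378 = 20.39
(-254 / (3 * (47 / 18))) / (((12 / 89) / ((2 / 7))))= -22606 / 329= -68.71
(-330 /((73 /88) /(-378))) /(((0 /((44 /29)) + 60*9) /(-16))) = -325248 /73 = -4455.45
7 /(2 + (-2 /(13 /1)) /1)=91 /24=3.79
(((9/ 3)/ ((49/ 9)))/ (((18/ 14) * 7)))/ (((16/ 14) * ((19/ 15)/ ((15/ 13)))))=675/ 13832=0.05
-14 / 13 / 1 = -14 / 13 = -1.08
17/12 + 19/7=347/84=4.13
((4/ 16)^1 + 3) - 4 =-3/ 4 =-0.75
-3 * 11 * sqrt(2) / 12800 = -33 * sqrt(2) / 12800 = -0.00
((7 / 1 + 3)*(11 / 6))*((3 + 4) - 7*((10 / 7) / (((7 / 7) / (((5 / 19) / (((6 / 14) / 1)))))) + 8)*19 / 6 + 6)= -90970 / 27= -3369.26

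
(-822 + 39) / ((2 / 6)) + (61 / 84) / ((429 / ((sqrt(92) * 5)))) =-2349 + 305 * sqrt(23) / 18018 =-2348.92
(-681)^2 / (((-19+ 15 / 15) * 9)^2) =51529 / 2916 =17.67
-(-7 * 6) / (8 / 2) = 21 / 2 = 10.50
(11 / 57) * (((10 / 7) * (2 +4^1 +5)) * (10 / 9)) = 12100 / 3591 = 3.37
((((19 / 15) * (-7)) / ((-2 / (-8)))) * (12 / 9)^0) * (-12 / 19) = 22.40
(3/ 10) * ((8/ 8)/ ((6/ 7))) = 7/ 20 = 0.35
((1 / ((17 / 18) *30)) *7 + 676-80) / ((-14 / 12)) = -304086 / 595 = -511.07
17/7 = 2.43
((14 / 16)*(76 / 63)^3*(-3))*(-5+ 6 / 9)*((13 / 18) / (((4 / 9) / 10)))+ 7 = 11841757 / 35721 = 331.51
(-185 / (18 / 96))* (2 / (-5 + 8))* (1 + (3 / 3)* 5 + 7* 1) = -76960 / 9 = -8551.11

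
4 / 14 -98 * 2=-1370 / 7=-195.71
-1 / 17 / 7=-0.01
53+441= 494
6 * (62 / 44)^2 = 2883 / 242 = 11.91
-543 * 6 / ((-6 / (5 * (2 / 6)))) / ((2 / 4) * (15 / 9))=1086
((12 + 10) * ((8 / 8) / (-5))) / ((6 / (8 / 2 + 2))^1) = -22 / 5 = -4.40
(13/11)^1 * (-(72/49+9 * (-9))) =50661/539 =93.99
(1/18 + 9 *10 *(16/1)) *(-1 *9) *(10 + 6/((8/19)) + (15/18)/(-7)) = -7505981/24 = -312749.21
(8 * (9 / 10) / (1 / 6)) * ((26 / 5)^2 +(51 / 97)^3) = 133981176168 / 114084125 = 1174.41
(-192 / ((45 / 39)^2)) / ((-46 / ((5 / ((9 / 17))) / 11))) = 91936 / 34155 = 2.69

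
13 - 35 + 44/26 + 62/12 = -1181/78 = -15.14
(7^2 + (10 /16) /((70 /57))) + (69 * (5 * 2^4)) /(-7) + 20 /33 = -389905 /528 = -738.46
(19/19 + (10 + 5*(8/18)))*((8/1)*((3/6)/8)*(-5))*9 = -595/2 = -297.50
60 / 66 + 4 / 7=1.48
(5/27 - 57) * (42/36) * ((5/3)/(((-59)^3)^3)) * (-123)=-0.00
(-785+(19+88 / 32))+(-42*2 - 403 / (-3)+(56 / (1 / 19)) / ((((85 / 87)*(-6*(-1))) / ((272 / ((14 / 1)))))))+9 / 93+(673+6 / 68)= 110248453 / 31620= 3486.67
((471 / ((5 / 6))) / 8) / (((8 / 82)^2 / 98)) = 116387397 / 160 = 727421.23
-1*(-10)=10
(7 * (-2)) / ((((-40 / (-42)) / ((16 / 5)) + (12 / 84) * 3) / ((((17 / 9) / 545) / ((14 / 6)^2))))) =-408 / 33245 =-0.01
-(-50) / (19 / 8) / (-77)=-400 / 1463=-0.27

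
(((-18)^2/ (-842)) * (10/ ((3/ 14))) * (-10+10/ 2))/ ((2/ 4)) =75600/ 421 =179.57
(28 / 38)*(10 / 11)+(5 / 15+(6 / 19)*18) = 4193 / 627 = 6.69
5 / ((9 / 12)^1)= 20 / 3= 6.67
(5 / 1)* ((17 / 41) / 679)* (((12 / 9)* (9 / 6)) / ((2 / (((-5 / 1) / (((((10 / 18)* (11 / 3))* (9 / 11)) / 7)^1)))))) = -255 / 3977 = -0.06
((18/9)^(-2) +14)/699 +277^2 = 71511447/932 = 76729.02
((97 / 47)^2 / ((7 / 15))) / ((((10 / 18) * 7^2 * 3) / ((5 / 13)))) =423405 / 9849931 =0.04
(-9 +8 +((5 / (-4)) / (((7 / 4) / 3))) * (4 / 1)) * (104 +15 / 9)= -21239 / 21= -1011.38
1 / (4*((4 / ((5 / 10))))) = 1 / 32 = 0.03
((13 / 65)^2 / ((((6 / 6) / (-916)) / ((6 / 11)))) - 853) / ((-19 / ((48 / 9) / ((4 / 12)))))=3841136 / 5225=735.15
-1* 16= -16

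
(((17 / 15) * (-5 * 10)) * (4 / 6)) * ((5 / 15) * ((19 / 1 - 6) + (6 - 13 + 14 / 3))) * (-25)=272000 / 81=3358.02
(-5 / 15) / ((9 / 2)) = -2 / 27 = -0.07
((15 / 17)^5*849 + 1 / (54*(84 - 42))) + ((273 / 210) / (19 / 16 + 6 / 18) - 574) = -139963029887543 / 1175386021740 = -119.08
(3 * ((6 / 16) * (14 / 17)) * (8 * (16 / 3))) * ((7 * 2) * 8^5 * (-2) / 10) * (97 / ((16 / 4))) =-7475822592 / 85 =-87950854.02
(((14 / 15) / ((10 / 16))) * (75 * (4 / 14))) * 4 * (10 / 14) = 640 / 7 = 91.43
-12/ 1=-12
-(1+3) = -4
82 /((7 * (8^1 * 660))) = 41 /18480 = 0.00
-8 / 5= -1.60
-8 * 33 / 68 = -66 / 17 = -3.88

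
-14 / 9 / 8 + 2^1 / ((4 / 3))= 47 / 36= 1.31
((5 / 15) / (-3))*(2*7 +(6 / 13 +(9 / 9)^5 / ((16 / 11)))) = -3151 / 1872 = -1.68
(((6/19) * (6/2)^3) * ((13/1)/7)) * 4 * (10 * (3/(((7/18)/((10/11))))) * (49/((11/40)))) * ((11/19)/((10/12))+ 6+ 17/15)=270632793600/43681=6195663.87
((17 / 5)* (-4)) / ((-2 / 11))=374 / 5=74.80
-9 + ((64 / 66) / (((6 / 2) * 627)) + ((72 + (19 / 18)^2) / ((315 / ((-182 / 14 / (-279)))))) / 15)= -8836348469357 / 981951408900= -9.00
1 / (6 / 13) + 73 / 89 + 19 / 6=1643 / 267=6.15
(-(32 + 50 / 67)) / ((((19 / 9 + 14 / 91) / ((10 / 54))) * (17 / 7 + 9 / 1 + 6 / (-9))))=-99827 / 401263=-0.25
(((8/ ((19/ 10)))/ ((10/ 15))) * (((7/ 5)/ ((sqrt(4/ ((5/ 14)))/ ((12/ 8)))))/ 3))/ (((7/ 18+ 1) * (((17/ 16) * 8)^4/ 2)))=1728 * sqrt(70)/ 39672475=0.00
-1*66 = -66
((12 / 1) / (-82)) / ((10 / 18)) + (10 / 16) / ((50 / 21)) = -0.00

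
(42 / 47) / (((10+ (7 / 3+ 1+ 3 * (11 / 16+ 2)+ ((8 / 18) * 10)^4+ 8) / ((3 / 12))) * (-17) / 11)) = -1732104 / 4937653009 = -0.00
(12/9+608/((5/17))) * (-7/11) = -217196/165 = -1316.34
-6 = -6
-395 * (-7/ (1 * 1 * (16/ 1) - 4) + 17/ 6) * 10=-17775/ 2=-8887.50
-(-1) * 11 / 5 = 11 / 5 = 2.20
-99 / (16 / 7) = -693 / 16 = -43.31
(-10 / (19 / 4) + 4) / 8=9 / 38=0.24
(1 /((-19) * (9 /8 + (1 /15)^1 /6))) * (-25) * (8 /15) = 4800 /7771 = 0.62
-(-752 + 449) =303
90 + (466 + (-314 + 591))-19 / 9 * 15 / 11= 27394 / 33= 830.12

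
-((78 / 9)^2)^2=-456976 / 81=-5641.68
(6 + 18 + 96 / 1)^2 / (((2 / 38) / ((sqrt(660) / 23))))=547200 * sqrt(165) / 23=305604.84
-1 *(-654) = 654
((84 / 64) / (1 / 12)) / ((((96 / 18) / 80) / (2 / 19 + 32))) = 288225 / 38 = 7584.87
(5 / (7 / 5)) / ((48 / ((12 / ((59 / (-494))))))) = -6175 / 826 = -7.48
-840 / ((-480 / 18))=63 / 2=31.50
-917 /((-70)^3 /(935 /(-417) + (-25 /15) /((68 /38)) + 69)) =122260597 /694722000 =0.18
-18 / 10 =-9 / 5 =-1.80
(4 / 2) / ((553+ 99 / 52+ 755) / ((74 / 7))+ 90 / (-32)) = 15392 / 931965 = 0.02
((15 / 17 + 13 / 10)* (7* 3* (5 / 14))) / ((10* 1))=1113 / 680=1.64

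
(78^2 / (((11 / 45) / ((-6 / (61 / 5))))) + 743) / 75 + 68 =-4292747 / 50325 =-85.30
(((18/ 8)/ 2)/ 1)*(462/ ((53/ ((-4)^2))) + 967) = 527787/ 424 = 1244.78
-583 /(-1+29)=-583 /28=-20.82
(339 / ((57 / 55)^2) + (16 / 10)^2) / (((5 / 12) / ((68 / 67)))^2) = 1912102497024 / 1012830625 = 1887.88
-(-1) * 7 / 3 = 7 / 3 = 2.33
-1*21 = -21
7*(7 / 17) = 49 / 17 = 2.88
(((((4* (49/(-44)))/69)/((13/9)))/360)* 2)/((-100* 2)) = 49/39468000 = 0.00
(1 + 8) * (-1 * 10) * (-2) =180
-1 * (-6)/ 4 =3/ 2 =1.50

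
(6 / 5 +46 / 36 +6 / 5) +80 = 7531 / 90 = 83.68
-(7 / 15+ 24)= -367 / 15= -24.47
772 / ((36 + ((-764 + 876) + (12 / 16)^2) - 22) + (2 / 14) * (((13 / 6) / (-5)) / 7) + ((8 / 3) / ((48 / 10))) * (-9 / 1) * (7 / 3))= 3026240 / 450357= 6.72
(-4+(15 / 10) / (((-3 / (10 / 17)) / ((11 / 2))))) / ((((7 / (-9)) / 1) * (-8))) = -1719 / 1904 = -0.90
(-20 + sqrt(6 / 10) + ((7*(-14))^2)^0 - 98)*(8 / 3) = -312 + 8*sqrt(15) / 15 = -309.93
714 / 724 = 357 / 362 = 0.99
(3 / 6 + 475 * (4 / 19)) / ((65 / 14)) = 21.65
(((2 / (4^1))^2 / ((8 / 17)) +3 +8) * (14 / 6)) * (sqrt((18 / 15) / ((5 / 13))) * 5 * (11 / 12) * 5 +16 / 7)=123 / 2 +15785 * sqrt(78) / 128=1150.64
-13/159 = -0.08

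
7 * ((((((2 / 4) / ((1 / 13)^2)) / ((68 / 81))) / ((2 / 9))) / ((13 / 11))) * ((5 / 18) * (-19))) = -14159.37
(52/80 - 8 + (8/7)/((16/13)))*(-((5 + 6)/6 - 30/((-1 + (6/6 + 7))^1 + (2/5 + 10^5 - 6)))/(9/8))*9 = 1647920041/17500245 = 94.17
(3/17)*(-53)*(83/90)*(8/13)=-17596/3315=-5.31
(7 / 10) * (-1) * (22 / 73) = -77 / 365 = -0.21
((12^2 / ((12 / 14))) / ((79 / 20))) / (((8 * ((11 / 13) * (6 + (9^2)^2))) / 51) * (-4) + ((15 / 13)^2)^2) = -1631404320 / 133667161889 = -0.01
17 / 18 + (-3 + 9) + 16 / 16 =143 / 18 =7.94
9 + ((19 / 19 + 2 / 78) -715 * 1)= -27494 / 39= -704.97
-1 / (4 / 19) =-4.75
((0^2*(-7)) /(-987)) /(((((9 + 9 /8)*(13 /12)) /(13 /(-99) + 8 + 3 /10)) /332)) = 0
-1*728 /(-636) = 182 /159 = 1.14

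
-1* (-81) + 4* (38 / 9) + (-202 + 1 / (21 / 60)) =-6379 / 63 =-101.25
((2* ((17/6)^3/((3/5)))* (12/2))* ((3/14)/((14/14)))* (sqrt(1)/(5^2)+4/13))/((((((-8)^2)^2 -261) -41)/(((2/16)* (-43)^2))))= 1026507481/497165760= 2.06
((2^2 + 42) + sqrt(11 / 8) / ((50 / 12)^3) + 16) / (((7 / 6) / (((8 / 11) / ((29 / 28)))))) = 10368*sqrt(22) / 4984375 + 11904 / 319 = 37.33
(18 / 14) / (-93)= -3 / 217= -0.01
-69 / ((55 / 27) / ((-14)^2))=-365148 / 55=-6639.05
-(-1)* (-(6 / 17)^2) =-36 / 289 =-0.12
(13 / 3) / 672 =13 / 2016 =0.01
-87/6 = -29/2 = -14.50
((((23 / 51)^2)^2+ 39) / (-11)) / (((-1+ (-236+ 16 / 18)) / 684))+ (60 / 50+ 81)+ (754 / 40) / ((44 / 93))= 826676546921 / 6247370800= 132.32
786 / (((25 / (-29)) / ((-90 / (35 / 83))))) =194595.63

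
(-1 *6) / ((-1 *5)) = 6 / 5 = 1.20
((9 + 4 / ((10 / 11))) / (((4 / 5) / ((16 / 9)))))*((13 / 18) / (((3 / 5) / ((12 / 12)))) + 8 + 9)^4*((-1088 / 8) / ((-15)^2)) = -2127001475004838 / 1076168025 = -1976458.53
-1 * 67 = -67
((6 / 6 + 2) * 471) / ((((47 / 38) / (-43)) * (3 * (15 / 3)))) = -3274.95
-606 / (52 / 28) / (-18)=707 / 39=18.13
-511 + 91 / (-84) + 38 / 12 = -6107 / 12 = -508.92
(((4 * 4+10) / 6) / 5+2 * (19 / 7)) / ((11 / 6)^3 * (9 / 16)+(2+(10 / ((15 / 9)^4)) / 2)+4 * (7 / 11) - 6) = 23267200 / 9829883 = 2.37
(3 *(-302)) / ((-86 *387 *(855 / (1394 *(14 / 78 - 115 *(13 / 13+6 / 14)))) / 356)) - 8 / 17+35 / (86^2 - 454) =-10160716146907759 / 3917922593130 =-2593.39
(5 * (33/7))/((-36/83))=-4565/84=-54.35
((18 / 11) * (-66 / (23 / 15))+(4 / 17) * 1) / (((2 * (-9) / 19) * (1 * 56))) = 65189 / 49266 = 1.32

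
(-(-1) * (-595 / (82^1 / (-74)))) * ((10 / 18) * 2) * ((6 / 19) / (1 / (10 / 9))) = 4403000 / 21033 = 209.34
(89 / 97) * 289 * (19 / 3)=488699 / 291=1679.38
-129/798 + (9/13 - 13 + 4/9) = -374239/31122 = -12.02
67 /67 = 1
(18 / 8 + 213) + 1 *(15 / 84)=1508 / 7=215.43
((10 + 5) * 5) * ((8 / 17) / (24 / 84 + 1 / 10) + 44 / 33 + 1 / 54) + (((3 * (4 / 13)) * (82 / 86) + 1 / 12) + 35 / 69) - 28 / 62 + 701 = 894.91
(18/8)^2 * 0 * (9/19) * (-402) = 0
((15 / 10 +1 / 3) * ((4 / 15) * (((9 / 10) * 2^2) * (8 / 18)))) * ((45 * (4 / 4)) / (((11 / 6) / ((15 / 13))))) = 288 / 13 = 22.15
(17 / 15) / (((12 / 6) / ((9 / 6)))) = 17 / 20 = 0.85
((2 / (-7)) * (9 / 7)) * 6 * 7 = -108 / 7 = -15.43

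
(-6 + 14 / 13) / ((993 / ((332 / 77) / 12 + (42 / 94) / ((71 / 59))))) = -36043520 / 9950863923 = -0.00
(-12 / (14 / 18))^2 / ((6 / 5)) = 9720 / 49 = 198.37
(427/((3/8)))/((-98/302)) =-73688/21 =-3508.95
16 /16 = 1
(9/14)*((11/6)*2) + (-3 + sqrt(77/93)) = -9/14 + sqrt(7161)/93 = 0.27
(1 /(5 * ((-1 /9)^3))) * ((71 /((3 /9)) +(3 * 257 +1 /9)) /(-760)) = 717417 /3800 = 188.79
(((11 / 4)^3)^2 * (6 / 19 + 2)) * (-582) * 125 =-708845845125 / 9728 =-72866554.80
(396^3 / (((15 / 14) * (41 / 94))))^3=20214387050622488022794253631488 / 8615125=2346383488413979834627385.00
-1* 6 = -6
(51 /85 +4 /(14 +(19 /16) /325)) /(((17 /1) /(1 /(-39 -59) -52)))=-547854443 /202194090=-2.71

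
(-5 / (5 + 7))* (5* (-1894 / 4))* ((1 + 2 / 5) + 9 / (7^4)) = 19948555 / 14406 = 1384.74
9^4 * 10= 65610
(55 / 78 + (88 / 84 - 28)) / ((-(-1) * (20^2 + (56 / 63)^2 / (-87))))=-1980207 / 30177056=-0.07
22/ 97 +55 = 5357/ 97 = 55.23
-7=-7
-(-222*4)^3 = 700227072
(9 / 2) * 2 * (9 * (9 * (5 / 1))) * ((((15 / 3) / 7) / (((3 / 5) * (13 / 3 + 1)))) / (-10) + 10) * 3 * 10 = 1091059.15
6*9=54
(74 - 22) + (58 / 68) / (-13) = 22955 / 442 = 51.93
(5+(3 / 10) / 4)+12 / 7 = 1901 / 280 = 6.79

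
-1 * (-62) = 62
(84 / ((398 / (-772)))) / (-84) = 386 / 199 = 1.94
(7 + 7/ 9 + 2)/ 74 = 44/ 333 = 0.13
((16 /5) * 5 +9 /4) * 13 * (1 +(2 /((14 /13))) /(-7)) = 8541 /49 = 174.31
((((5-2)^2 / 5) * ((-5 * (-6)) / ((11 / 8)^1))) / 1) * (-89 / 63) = -4272 / 77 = -55.48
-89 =-89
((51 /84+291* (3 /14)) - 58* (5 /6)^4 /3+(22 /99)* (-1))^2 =2853.54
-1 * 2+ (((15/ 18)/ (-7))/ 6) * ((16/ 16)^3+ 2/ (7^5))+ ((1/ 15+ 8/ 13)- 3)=-398062807/ 91766220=-4.34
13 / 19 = 0.68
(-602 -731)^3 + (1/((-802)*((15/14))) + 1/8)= -113976696934481/48120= -2368593036.88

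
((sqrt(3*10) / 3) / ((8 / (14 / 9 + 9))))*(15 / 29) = 475*sqrt(30) / 2088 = 1.25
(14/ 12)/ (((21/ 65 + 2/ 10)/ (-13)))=-5915/ 204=-29.00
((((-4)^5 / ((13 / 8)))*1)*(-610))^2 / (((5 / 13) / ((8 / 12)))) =9988483317760 / 39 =256114956865.64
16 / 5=3.20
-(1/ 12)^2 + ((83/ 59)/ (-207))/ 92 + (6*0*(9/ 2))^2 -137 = -137.01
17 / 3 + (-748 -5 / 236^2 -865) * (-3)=4844.67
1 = 1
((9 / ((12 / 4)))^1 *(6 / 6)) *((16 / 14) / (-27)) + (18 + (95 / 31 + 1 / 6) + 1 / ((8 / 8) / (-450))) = -1675267 / 3906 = -428.90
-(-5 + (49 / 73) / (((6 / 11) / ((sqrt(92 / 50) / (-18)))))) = 539 * sqrt(46) / 39420 + 5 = 5.09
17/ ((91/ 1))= 17/ 91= 0.19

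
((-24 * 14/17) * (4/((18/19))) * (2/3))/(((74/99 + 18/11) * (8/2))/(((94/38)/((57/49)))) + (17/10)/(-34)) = -4312689920/343723731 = -12.55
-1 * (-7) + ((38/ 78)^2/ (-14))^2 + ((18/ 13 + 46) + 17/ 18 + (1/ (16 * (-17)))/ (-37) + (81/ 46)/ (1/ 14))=2098665249764011/ 26239343942448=79.98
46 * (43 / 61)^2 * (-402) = -9188.85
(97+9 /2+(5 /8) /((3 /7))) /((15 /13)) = 32123 /360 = 89.23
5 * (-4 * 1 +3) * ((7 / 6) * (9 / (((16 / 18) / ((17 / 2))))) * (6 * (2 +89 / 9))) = -572985 / 16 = -35811.56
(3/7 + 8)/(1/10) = 590/7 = 84.29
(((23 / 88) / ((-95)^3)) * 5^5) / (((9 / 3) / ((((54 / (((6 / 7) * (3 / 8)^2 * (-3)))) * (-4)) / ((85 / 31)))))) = -798560 / 11543697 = -0.07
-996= -996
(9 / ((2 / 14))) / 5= 63 / 5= 12.60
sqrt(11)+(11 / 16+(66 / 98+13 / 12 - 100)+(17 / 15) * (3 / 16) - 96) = -568429 / 2940+sqrt(11) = -190.03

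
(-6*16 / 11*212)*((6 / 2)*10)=-610560 / 11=-55505.45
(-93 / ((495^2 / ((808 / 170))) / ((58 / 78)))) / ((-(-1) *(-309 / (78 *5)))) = 726392 / 429038775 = 0.00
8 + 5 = 13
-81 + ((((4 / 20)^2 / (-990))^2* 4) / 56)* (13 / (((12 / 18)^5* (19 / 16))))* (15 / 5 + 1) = -81.00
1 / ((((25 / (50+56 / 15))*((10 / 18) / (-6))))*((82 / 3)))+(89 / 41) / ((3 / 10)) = 490964 / 76875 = 6.39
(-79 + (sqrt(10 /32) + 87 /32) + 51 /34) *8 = -2393 /4 + 2 *sqrt(5) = -593.78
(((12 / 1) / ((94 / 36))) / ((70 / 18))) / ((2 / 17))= 16524 / 1645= 10.04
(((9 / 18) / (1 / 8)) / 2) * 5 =10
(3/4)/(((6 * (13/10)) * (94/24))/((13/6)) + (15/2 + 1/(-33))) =495/14236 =0.03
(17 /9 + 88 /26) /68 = 617 /7956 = 0.08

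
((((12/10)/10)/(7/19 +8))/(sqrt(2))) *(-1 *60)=-114 *sqrt(2)/265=-0.61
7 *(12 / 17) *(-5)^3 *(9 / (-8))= 23625 / 34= 694.85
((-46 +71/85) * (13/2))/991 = -49907/168470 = -0.30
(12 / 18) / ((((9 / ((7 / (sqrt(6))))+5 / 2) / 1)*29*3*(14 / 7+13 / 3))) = -980 / 1188507+168*sqrt(6) / 396169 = 0.00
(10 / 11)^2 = 100 / 121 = 0.83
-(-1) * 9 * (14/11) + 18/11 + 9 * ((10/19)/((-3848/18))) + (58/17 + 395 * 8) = 10857165933/3417986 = 3176.48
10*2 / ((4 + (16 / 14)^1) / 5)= 175 / 9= 19.44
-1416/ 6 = -236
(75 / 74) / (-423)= -25 / 10434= -0.00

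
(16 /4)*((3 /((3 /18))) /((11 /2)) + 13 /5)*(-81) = -104652 /55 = -1902.76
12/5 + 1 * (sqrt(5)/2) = sqrt(5)/2 + 12/5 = 3.52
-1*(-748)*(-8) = -5984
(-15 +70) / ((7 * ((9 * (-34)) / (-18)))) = 55 / 119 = 0.46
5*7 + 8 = 43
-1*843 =-843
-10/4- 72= -74.50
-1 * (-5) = 5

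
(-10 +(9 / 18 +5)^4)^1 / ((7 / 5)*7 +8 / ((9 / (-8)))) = 651645 / 1936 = 336.59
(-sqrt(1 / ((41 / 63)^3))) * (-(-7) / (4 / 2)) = -1323 * sqrt(287) / 3362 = -6.67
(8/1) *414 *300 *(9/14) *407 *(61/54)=2055675600/7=293667942.86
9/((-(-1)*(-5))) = -9/5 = -1.80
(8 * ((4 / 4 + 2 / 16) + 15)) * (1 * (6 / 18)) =43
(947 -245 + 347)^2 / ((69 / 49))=53919649 / 69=781444.19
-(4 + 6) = -10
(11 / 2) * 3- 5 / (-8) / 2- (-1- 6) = 381 / 16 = 23.81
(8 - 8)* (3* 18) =0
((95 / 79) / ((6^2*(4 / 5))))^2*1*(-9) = -225625 / 14379264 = -0.02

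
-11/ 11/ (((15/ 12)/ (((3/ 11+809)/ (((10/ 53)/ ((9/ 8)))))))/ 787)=-3038001.73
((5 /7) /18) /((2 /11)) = 55 /252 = 0.22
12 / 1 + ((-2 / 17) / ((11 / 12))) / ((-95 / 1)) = 213204 / 17765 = 12.00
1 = 1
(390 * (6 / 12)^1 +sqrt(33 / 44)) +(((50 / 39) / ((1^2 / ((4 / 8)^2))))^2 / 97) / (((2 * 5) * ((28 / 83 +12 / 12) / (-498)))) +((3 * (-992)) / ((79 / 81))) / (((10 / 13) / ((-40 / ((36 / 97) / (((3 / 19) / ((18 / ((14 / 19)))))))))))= 2959.16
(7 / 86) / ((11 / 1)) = 7 / 946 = 0.01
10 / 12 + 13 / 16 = 79 / 48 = 1.65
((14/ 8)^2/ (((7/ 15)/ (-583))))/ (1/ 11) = -673365/ 16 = -42085.31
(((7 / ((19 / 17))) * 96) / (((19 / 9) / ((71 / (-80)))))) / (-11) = 456246 / 19855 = 22.98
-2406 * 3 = -7218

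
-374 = -374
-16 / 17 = -0.94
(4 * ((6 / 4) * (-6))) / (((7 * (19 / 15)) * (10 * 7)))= -54 / 931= -0.06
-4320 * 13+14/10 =-280793/5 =-56158.60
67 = 67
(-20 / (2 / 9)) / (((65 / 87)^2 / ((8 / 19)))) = -1089936 / 16055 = -67.89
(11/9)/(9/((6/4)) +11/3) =11/87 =0.13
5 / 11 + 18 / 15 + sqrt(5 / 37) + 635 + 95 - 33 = sqrt(185) / 37 + 38426 / 55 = 699.02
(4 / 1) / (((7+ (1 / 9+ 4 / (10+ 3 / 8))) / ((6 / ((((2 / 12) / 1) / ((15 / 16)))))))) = 20169 / 1120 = 18.01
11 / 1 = 11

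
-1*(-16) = 16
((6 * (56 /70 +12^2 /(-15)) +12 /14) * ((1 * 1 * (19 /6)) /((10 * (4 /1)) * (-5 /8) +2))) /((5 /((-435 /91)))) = -500859 /73255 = -6.84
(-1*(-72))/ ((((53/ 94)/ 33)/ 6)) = 25284.23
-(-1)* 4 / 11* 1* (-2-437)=-1756 / 11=-159.64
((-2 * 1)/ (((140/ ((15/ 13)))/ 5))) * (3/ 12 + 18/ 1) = -1.50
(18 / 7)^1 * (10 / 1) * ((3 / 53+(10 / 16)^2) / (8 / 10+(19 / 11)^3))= 454303575 / 235178384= 1.93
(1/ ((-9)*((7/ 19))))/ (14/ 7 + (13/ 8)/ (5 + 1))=-304/ 2289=-0.13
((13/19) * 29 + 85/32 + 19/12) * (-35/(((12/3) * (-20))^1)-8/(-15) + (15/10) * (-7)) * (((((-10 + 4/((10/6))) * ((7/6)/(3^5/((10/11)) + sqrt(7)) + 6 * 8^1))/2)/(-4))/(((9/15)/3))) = -2296797847196405/43894142976 + 3515976625 * sqrt(7)/197523643392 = -52325.79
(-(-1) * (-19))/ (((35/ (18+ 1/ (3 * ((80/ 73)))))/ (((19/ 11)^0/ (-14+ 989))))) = -83467/ 8190000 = -0.01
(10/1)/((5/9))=18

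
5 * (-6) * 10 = -300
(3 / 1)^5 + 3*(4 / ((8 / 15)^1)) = 531 / 2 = 265.50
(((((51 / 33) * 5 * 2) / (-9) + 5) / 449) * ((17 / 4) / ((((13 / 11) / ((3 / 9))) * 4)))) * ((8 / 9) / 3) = 425 / 654642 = 0.00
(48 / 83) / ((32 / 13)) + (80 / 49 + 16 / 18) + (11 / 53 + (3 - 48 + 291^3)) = 95609439725857 / 3879918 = 24642128.96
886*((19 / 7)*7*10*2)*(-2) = -673360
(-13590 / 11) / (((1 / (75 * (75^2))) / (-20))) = 114665625000 / 11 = 10424147727.27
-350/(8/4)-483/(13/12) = -8071/13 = -620.85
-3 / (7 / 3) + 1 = -2 / 7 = -0.29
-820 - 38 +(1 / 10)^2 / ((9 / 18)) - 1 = -42949 / 50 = -858.98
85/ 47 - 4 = -103/ 47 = -2.19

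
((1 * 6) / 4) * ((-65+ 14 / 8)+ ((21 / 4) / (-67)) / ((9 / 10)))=-50923 / 536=-95.01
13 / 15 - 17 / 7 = -164 / 105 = -1.56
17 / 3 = 5.67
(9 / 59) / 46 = 9 / 2714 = 0.00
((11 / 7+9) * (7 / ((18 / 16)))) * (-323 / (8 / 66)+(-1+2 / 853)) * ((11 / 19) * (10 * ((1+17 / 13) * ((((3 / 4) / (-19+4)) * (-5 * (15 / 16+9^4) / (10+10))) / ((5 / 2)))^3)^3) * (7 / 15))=-40168827737122746563310691709828993563321931730690511509 / 156600270152601174016000000000000000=-256505481746485551444.18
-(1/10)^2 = -1/100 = -0.01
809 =809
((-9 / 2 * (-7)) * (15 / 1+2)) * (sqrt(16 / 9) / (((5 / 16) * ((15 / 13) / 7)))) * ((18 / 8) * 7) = 5457816 / 25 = 218312.64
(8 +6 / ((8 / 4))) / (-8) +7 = 45 / 8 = 5.62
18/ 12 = 3/ 2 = 1.50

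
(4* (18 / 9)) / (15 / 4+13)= 32 / 67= 0.48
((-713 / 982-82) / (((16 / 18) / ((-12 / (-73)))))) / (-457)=2193399 / 65521004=0.03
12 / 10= 6 / 5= 1.20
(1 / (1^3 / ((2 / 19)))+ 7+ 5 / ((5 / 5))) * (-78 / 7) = -17940 / 133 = -134.89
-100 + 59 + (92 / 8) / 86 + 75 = 5871 / 172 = 34.13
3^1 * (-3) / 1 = -9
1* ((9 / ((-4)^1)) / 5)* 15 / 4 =-27 / 16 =-1.69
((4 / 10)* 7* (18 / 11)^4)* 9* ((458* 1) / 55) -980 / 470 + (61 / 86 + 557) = 33528595404411 / 16274203550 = 2060.23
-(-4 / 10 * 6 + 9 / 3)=-3 / 5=-0.60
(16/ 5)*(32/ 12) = 128/ 15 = 8.53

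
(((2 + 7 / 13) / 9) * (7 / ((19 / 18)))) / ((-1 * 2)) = -231 / 247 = -0.94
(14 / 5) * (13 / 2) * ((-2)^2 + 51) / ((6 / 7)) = 7007 / 6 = 1167.83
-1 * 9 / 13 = -9 / 13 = -0.69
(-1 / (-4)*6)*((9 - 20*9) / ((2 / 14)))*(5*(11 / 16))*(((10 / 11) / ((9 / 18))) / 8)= -89775 / 64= -1402.73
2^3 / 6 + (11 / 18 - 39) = -667 / 18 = -37.06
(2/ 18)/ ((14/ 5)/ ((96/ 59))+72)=80/ 53079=0.00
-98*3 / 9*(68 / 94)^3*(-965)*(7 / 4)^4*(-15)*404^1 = -281678497618525 / 415292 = -678266129.90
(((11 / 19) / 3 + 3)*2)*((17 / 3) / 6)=6.03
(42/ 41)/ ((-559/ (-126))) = 5292/ 22919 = 0.23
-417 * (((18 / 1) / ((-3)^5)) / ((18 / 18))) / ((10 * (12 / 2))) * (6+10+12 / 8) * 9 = 973 / 12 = 81.08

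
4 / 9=0.44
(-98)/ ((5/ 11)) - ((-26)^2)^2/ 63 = -2352794/ 315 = -7469.19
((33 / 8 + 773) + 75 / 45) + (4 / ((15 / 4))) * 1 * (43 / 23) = 718323 / 920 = 780.79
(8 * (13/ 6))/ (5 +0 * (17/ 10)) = 3.47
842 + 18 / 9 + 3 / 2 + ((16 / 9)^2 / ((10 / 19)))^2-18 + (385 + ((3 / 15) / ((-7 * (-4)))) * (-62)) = 1433056078 / 1148175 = 1248.12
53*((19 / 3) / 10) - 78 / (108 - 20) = 21569 / 660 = 32.68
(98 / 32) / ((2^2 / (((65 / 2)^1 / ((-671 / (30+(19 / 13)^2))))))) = -1330595 / 1116544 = -1.19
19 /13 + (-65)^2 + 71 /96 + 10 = 4237.20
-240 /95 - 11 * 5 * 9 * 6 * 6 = -338628 /19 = -17822.53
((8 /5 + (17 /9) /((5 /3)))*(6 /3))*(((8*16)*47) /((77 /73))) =36011776 /1155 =31179.03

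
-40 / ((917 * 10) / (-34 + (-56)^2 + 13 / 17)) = -210988 / 15589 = -13.53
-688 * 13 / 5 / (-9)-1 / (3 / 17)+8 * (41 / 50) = 199.65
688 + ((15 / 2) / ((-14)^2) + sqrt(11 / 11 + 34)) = sqrt(35) + 269711 / 392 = 693.95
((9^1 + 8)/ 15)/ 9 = 17/ 135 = 0.13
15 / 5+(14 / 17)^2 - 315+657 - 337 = 2508 / 289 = 8.68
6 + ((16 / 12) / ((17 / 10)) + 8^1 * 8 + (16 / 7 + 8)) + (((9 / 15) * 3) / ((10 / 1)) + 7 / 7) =1468163 / 17850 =82.25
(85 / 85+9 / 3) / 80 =1 / 20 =0.05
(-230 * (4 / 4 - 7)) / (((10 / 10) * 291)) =460 / 97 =4.74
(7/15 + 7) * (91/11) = 10192/165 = 61.77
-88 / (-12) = 7.33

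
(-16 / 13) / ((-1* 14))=0.09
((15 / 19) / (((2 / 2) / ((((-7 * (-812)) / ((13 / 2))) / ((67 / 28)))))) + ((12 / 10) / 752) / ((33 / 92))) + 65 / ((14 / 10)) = 200600448039 / 598908310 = 334.94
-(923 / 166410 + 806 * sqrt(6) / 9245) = -806 * sqrt(6) / 9245 - 923 / 166410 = -0.22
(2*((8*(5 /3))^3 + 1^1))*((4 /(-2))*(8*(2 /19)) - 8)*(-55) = 2526133.49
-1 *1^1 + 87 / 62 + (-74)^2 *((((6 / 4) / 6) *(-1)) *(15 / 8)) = -636485 / 248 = -2566.47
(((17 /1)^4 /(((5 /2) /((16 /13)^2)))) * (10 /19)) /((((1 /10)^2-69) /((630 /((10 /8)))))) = -4310485401600 /22152689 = -194580.69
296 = 296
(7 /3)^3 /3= 343 /81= 4.23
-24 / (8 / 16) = -48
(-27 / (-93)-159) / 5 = -984 / 31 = -31.74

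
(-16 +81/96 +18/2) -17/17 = -229/32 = -7.16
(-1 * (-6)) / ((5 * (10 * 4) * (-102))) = -1 / 3400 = -0.00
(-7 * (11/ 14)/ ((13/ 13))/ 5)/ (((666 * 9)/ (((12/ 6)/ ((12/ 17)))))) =-187/ 359640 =-0.00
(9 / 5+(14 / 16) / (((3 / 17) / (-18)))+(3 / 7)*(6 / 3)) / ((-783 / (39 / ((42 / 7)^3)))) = 5837 / 292320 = 0.02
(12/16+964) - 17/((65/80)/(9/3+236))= -209865/52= -4035.87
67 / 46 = 1.46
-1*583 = -583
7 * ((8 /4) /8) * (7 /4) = 3.06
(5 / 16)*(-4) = -5 / 4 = -1.25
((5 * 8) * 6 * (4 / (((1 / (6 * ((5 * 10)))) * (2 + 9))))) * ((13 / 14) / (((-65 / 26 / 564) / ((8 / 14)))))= -1689292800 / 539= -3134123.93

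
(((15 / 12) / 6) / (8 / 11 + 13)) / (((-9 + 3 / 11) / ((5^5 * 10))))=-9453125 / 173952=-54.34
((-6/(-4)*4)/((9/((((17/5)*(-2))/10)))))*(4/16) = -17/150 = -0.11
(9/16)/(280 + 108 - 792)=-9/6464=-0.00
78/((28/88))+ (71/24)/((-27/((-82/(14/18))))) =9241/36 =256.69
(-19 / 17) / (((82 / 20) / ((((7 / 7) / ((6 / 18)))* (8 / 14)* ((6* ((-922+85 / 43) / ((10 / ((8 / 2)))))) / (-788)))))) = -54119448 / 41330009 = -1.31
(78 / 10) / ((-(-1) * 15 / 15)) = 39 / 5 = 7.80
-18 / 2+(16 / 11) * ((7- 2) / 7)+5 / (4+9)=-7584 / 1001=-7.58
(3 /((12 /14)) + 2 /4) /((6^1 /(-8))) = -16 /3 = -5.33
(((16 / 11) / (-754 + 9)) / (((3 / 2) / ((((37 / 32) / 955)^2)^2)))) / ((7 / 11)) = -1874161 / 426421397152665600000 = -0.00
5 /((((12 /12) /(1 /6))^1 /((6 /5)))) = 1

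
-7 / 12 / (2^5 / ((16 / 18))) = -7 / 432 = -0.02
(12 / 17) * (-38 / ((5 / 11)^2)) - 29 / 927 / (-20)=-204590143 / 1575900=-129.82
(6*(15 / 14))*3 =135 / 7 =19.29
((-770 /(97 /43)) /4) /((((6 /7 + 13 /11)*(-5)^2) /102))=-13002297 /76145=-170.76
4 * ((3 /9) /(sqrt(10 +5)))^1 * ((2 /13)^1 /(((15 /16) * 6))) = 64 * sqrt(15) /26325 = 0.01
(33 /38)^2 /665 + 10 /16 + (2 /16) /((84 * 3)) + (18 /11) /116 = 14131608797 /22055251680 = 0.64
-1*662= -662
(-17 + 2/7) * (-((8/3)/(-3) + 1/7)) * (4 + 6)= -6110/49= -124.69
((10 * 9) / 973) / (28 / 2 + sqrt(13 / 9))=1620 / 243389 - 270 * sqrt(13) / 1703723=0.01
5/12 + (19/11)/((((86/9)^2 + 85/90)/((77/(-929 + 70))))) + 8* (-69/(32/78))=-29602066001/22007580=-1345.09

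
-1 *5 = -5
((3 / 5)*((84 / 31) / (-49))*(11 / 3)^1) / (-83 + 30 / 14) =66 / 43865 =0.00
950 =950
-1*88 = -88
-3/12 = -1/4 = -0.25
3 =3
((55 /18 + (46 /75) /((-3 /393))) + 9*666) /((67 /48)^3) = 16358516736 /7519075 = 2175.60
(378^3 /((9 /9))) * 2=108020304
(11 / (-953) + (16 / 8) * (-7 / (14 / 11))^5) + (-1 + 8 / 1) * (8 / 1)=-152627891 / 15248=-10009.70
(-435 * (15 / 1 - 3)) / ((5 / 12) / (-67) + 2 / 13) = -54559440 / 1543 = -35359.33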